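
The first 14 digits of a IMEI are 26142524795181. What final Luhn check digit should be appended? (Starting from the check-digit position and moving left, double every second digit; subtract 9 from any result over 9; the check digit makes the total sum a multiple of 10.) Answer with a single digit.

Partial digits right→left: 1 8 1 5 9 7 4 2 5 2 4 1 6 2
Double every second digit counting from the check-digit position (so the 1st, 3rd, 5th, ... of the partial from the right).
  doubled (with −9 where >9): 2 2 9 8 1 8 3 → sum 33
  kept as-is: 8 5 7 2 2 1 2 → sum 27
Total = 33 + 27 = 60.
Check digit = (10 − (60 mod 10)) mod 10 = 0.

0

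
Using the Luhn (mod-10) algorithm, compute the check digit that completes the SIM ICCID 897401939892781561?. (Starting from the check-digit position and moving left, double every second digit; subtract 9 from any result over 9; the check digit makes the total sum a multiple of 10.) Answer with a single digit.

8

Partial digits right→left: 1 6 5 1 8 7 2 9 8 9 3 9 1 0 4 7 9 8
Double every second digit counting from the check-digit position (so the 1st, 3rd, 5th, ... of the partial from the right).
  doubled (with −9 where >9): 2 1 7 4 7 6 2 8 9 → sum 46
  kept as-is: 6 1 7 9 9 9 0 7 8 → sum 56
Total = 46 + 56 = 102.
Check digit = (10 − (102 mod 10)) mod 10 = 8.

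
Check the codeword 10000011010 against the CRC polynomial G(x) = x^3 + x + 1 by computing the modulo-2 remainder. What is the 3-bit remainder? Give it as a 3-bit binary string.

Modulo-2 division of 10000011010 by 1011:
  pos 0: 1000 XOR 1011 = 0011
  pos 2: 1100 XOR 1011 = 0111
  pos 3: 1111 XOR 1011 = 0100
  pos 4: 1001 XOR 1011 = 0010
  pos 6: 1001 XOR 1011 = 0010
Remainder = 100 (nonzero — an error is detected).

100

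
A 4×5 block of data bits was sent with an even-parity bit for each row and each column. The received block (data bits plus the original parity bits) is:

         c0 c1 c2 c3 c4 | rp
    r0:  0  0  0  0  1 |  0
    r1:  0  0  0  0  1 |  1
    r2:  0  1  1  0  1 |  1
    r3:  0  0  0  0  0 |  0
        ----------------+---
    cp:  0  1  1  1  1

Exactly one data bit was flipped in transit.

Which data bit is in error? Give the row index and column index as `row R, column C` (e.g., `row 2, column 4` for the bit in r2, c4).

row 0, column 3

Recompute each row's even parity and compare to rp:
  r0: data parity 1, sent rp 0 → mismatch
  r1: data parity 1, sent rp 1 → ok
  r2: data parity 1, sent rp 1 → ok
  r3: data parity 0, sent rp 0 → ok
Recompute each column's even parity and compare to cp:
  c0: data parity 0, sent cp 0 → ok
  c1: data parity 1, sent cp 1 → ok
  c2: data parity 1, sent cp 1 → ok
  c3: data parity 0, sent cp 1 → mismatch
  c4: data parity 1, sent cp 1 → ok
Exactly one row (r0) and one column (c3) fail → the flipped bit is at their intersection.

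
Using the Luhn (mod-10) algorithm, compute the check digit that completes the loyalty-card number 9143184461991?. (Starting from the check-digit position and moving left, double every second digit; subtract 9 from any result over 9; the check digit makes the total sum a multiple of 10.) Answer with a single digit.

3

Partial digits right→left: 1 9 9 1 6 4 4 8 1 3 4 1 9
Double every second digit counting from the check-digit position (so the 1st, 3rd, 5th, ... of the partial from the right).
  doubled (with −9 where >9): 2 9 3 8 2 8 9 → sum 41
  kept as-is: 9 1 4 8 3 1 → sum 26
Total = 41 + 26 = 67.
Check digit = (10 − (67 mod 10)) mod 10 = 3.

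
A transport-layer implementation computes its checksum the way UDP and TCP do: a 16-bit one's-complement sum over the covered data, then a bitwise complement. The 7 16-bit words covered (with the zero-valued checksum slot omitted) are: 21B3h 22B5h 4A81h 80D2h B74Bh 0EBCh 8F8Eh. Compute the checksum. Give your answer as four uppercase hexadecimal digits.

9AAD

One's-complement addition (fold any carry out of bit 15 back into bit 0):
  0x21B3 + 0x22B5 = 0x04468
  0x4468 + 0x4A81 = 0x08EE9
  0x8EE9 + 0x80D2 = 0x10FBB → wrap carry → 0x0FBC
  0x0FBC + 0xB74B = 0x0C707
  0xC707 + 0x0EBC = 0x0D5C3
  0xD5C3 + 0x8F8E = 0x16551 → wrap carry → 0x6552
One's-complement sum = 0x6552.
Checksum = ~0x6552 & 0xFFFF = 0x9AAD.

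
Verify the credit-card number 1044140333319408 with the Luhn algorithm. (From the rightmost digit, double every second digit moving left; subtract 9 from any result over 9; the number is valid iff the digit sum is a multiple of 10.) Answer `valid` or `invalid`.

valid

From the right, keep odd positions and double even positions (subtract 9 from any doubled value over 9):
  doubled (positions 2,4,...): 0 9 6 6 0 2 8 2 → sum 33
  kept (positions 1,3,...): 8 4 1 3 3 4 4 0 → sum 27
Total = 60.
60 mod 10 = 0, so the number is valid.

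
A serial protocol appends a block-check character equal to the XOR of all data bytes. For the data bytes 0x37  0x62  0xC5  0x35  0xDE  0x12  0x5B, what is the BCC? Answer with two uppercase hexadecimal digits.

32

XOR the bytes together:
  start with 0x37
  0x37 ⊕ 0x62 = 0x55
  0x55 ⊕ 0xC5 = 0x90
  0x90 ⊕ 0x35 = 0xA5
  0xA5 ⊕ 0xDE = 0x7B
  0x7B ⊕ 0x12 = 0x69
  0x69 ⊕ 0x5B = 0x32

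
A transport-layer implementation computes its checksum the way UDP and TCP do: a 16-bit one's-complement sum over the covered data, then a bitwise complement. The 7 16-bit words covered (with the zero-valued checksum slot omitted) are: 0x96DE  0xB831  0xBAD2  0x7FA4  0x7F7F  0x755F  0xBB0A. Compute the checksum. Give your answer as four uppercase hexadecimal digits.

C68E

One's-complement addition (fold any carry out of bit 15 back into bit 0):
  0x96DE + 0xB831 = 0x14F0F → wrap carry → 0x4F10
  0x4F10 + 0xBAD2 = 0x109E2 → wrap carry → 0x09E3
  0x09E3 + 0x7FA4 = 0x08987
  0x8987 + 0x7F7F = 0x10906 → wrap carry → 0x0907
  0x0907 + 0x755F = 0x07E66
  0x7E66 + 0xBB0A = 0x13970 → wrap carry → 0x3971
One's-complement sum = 0x3971.
Checksum = ~0x3971 & 0xFFFF = 0xC68E.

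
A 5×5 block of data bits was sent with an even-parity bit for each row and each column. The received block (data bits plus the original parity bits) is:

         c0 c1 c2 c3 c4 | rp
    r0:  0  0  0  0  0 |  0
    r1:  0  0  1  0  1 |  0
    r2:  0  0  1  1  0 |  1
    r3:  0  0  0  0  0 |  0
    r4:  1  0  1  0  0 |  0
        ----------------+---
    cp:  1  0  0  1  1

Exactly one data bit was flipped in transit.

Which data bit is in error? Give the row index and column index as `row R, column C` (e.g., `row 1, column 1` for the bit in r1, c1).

Recompute each row's even parity and compare to rp:
  r0: data parity 0, sent rp 0 → ok
  r1: data parity 0, sent rp 0 → ok
  r2: data parity 0, sent rp 1 → mismatch
  r3: data parity 0, sent rp 0 → ok
  r4: data parity 0, sent rp 0 → ok
Recompute each column's even parity and compare to cp:
  c0: data parity 1, sent cp 1 → ok
  c1: data parity 0, sent cp 0 → ok
  c2: data parity 1, sent cp 0 → mismatch
  c3: data parity 1, sent cp 1 → ok
  c4: data parity 1, sent cp 1 → ok
Exactly one row (r2) and one column (c2) fail → the flipped bit is at their intersection.

row 2, column 2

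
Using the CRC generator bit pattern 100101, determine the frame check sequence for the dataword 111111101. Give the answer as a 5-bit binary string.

Append 5 zeros: 11111110100000. Divide by 100101 (XOR where the leading bit is 1):
  pos 0: 111111 XOR 100101 = 011010
  pos 1: 110101 XOR 100101 = 010000
  pos 2: 100000 XOR 100101 = 000101
  pos 5: 101100 XOR 100101 = 001001
  pos 7: 100100 XOR 100101 = 000001
Remainder (last 5 bits) = 00010. This is the CRC / FCS.

00010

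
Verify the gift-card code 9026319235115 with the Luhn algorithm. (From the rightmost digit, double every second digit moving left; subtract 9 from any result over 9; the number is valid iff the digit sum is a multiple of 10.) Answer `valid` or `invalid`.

From the right, keep odd positions and double even positions (subtract 9 from any doubled value over 9):
  doubled (positions 2,4,...): 2 1 4 2 3 0 → sum 12
  kept (positions 1,3,...): 5 1 3 9 3 2 9 → sum 32
Total = 44.
44 mod 10 = 4, so the number is invalid.

invalid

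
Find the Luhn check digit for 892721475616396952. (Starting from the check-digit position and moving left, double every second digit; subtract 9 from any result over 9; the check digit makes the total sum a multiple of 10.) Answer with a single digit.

Partial digits right→left: 2 5 9 6 9 3 6 1 6 5 7 4 1 2 7 2 9 8
Double every second digit counting from the check-digit position (so the 1st, 3rd, 5th, ... of the partial from the right).
  doubled (with −9 where >9): 4 9 9 3 3 5 2 5 9 → sum 49
  kept as-is: 5 6 3 1 5 4 2 2 8 → sum 36
Total = 49 + 36 = 85.
Check digit = (10 − (85 mod 10)) mod 10 = 5.

5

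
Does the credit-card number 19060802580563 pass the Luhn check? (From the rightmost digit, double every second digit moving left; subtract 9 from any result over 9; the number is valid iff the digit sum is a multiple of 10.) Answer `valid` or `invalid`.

invalid

From the right, keep odd positions and double even positions (subtract 9 from any doubled value over 9):
  doubled (positions 2,4,...): 3 0 1 0 0 0 2 → sum 6
  kept (positions 1,3,...): 3 5 8 2 8 6 9 → sum 41
Total = 47.
47 mod 10 = 7, so the number is invalid.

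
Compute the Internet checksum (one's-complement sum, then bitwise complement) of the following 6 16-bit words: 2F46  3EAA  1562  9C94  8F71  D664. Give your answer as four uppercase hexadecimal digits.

One's-complement addition (fold any carry out of bit 15 back into bit 0):
  0x2F46 + 0x3EAA = 0x06DF0
  0x6DF0 + 0x1562 = 0x08352
  0x8352 + 0x9C94 = 0x11FE6 → wrap carry → 0x1FE7
  0x1FE7 + 0x8F71 = 0x0AF58
  0xAF58 + 0xD664 = 0x185BC → wrap carry → 0x85BD
One's-complement sum = 0x85BD.
Checksum = ~0x85BD & 0xFFFF = 0x7A42.

7A42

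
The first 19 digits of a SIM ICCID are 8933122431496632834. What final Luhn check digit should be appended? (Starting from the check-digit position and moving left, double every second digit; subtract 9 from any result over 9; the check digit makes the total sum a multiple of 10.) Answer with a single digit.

Partial digits right→left: 4 3 8 2 3 6 6 9 4 1 3 4 2 2 1 3 3 9 8
Double every second digit counting from the check-digit position (so the 1st, 3rd, 5th, ... of the partial from the right).
  doubled (with −9 where >9): 8 7 6 3 8 6 4 2 6 7 → sum 57
  kept as-is: 3 2 6 9 1 4 2 3 9 → sum 39
Total = 57 + 39 = 96.
Check digit = (10 − (96 mod 10)) mod 10 = 4.

4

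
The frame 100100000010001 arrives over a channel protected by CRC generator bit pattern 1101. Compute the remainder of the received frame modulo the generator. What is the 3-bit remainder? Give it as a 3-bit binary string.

Modulo-2 division of 100100000010001 by 1101:
  pos 0: 1001 XOR 1101 = 0100
  pos 1: 1000 XOR 1101 = 0101
  pos 2: 1010 XOR 1101 = 0111
  pos 3: 1110 XOR 1101 = 0011
  pos 5: 1100 XOR 1101 = 0001
  pos 8: 1010 XOR 1101 = 0111
  pos 9: 1110 XOR 1101 = 0011
  pos 11: 1101 XOR 1101 = 0000
Remainder = 000 (zero — the frame passes the CRC check).

000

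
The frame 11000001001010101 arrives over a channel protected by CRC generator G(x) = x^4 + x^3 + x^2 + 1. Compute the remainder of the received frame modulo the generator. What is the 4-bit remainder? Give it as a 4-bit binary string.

0100

Modulo-2 division of 11000001001010101 by 11101:
  pos 0: 11000 XOR 11101 = 00101
  pos 2: 10100 XOR 11101 = 01001
  pos 3: 10011 XOR 11101 = 01110
  pos 4: 11100 XOR 11101 = 00001
  pos 8: 10101 XOR 11101 = 01000
  pos 9: 10000 XOR 11101 = 01101
  pos 10: 11011 XOR 11101 = 00110
  pos 12: 11001 XOR 11101 = 00100
Remainder = 0100 (nonzero — an error is detected).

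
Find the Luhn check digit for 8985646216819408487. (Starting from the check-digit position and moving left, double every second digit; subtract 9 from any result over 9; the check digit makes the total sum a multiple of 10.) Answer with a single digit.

2

Partial digits right→left: 7 8 4 8 0 4 9 1 8 6 1 2 6 4 6 5 8 9 8
Double every second digit counting from the check-digit position (so the 1st, 3rd, 5th, ... of the partial from the right).
  doubled (with −9 where >9): 5 8 0 9 7 2 3 3 7 7 → sum 51
  kept as-is: 8 8 4 1 6 2 4 5 9 → sum 47
Total = 51 + 47 = 98.
Check digit = (10 − (98 mod 10)) mod 10 = 2.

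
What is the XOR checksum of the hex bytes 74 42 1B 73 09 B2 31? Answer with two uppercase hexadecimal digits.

XOR the bytes together:
  start with 0x74
  0x74 ⊕ 0x42 = 0x36
  0x36 ⊕ 0x1B = 0x2D
  0x2D ⊕ 0x73 = 0x5E
  0x5E ⊕ 0x09 = 0x57
  0x57 ⊕ 0xB2 = 0xE5
  0xE5 ⊕ 0x31 = 0xD4

D4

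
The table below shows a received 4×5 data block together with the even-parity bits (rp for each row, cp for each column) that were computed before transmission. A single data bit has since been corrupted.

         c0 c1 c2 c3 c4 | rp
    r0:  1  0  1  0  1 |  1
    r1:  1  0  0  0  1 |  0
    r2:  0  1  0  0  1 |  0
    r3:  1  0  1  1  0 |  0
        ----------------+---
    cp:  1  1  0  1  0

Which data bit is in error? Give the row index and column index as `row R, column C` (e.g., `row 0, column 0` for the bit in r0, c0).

row 3, column 4

Recompute each row's even parity and compare to rp:
  r0: data parity 1, sent rp 1 → ok
  r1: data parity 0, sent rp 0 → ok
  r2: data parity 0, sent rp 0 → ok
  r3: data parity 1, sent rp 0 → mismatch
Recompute each column's even parity and compare to cp:
  c0: data parity 1, sent cp 1 → ok
  c1: data parity 1, sent cp 1 → ok
  c2: data parity 0, sent cp 0 → ok
  c3: data parity 1, sent cp 1 → ok
  c4: data parity 1, sent cp 0 → mismatch
Exactly one row (r3) and one column (c4) fail → the flipped bit is at their intersection.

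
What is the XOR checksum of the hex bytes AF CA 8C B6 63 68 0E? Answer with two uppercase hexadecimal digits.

XOR the bytes together:
  start with 0xAF
  0xAF ⊕ 0xCA = 0x65
  0x65 ⊕ 0x8C = 0xE9
  0xE9 ⊕ 0xB6 = 0x5F
  0x5F ⊕ 0x63 = 0x3C
  0x3C ⊕ 0x68 = 0x54
  0x54 ⊕ 0x0E = 0x5A

5A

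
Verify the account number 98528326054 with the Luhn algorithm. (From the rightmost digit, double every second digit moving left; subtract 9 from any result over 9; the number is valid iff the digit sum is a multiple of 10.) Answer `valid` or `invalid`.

From the right, keep odd positions and double even positions (subtract 9 from any doubled value over 9):
  doubled (positions 2,4,...): 1 3 6 4 7 → sum 21
  kept (positions 1,3,...): 4 0 2 8 5 9 → sum 28
Total = 49.
49 mod 10 = 9, so the number is invalid.

invalid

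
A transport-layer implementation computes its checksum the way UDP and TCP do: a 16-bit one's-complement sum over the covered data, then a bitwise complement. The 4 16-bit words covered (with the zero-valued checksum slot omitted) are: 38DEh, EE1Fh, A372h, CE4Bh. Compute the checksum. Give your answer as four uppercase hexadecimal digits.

6743

One's-complement addition (fold any carry out of bit 15 back into bit 0):
  0x38DE + 0xEE1F = 0x126FD → wrap carry → 0x26FE
  0x26FE + 0xA372 = 0x0CA70
  0xCA70 + 0xCE4B = 0x198BB → wrap carry → 0x98BC
One's-complement sum = 0x98BC.
Checksum = ~0x98BC & 0xFFFF = 0x6743.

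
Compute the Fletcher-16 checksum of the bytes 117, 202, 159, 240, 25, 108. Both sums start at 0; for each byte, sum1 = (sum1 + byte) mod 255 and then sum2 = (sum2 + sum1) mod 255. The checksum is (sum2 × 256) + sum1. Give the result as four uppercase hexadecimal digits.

Running sums (mod 255):
  after byte 0 (117): sum1=117, sum2=117
  after byte 1 (202): sum1=64, sum2=181
  after byte 2 (159): sum1=223, sum2=149
  after byte 3 (240): sum1=208, sum2=102
  after byte 4 (25): sum1=233, sum2=80
  after byte 5 (108): sum1=86, sum2=166
Checksum = sum2·256 + sum1 = 166·256 + 86 = 42582 = 0xA656.

A656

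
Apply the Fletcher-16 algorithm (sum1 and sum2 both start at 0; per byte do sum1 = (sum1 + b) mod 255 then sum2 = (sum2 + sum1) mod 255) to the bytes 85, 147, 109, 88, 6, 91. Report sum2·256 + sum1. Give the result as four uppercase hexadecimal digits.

0810

Running sums (mod 255):
  after byte 0 (85): sum1=85, sum2=85
  after byte 1 (147): sum1=232, sum2=62
  after byte 2 (109): sum1=86, sum2=148
  after byte 3 (88): sum1=174, sum2=67
  after byte 4 (6): sum1=180, sum2=247
  after byte 5 (91): sum1=16, sum2=8
Checksum = sum2·256 + sum1 = 8·256 + 16 = 2064 = 0x0810.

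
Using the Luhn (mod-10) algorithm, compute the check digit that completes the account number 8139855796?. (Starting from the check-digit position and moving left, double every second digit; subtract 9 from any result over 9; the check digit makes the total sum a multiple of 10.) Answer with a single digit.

7

Partial digits right→left: 6 9 7 5 5 8 9 3 1 8
Double every second digit counting from the check-digit position (so the 1st, 3rd, 5th, ... of the partial from the right).
  doubled (with −9 where >9): 3 5 1 9 2 → sum 20
  kept as-is: 9 5 8 3 8 → sum 33
Total = 20 + 33 = 53.
Check digit = (10 − (53 mod 10)) mod 10 = 7.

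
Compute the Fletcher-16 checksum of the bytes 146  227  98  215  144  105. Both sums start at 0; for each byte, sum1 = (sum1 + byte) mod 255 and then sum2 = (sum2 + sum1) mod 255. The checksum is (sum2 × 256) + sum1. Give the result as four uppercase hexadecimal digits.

Running sums (mod 255):
  after byte 0 (146): sum1=146, sum2=146
  after byte 1 (227): sum1=118, sum2=9
  after byte 2 (98): sum1=216, sum2=225
  after byte 3 (215): sum1=176, sum2=146
  after byte 4 (144): sum1=65, sum2=211
  after byte 5 (105): sum1=170, sum2=126
Checksum = sum2·256 + sum1 = 126·256 + 170 = 32426 = 0x7EAA.

7EAA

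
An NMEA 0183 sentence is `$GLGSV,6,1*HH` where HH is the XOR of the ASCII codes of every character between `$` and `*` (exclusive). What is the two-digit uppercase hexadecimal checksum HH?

4E

XOR the ASCII codes of the payload characters:
  'G' = 0x47 → acc = 0x47
  'L' = 0x4C → acc = 0x0B
  'G' = 0x47 → acc = 0x4C
  'S' = 0x53 → acc = 0x1F
  'V' = 0x56 → acc = 0x49
  ',' = 0x2C → acc = 0x65
  '6' = 0x36 → acc = 0x53
  ',' = 0x2C → acc = 0x7F
  '1' = 0x31 → acc = 0x4E
Checksum = 0x4E.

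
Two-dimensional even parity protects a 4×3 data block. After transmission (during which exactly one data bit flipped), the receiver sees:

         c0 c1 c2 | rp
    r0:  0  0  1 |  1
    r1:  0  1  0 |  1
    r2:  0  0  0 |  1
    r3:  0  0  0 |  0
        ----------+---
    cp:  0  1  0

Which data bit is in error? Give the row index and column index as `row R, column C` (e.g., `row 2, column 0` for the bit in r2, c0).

Recompute each row's even parity and compare to rp:
  r0: data parity 1, sent rp 1 → ok
  r1: data parity 1, sent rp 1 → ok
  r2: data parity 0, sent rp 1 → mismatch
  r3: data parity 0, sent rp 0 → ok
Recompute each column's even parity and compare to cp:
  c0: data parity 0, sent cp 0 → ok
  c1: data parity 1, sent cp 1 → ok
  c2: data parity 1, sent cp 0 → mismatch
Exactly one row (r2) and one column (c2) fail → the flipped bit is at their intersection.

row 2, column 2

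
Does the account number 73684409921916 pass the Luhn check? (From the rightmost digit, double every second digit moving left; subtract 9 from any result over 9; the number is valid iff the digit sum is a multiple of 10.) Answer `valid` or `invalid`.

valid

From the right, keep odd positions and double even positions (subtract 9 from any doubled value over 9):
  doubled (positions 2,4,...): 2 2 9 0 8 3 5 → sum 29
  kept (positions 1,3,...): 6 9 2 9 4 8 3 → sum 41
Total = 70.
70 mod 10 = 0, so the number is valid.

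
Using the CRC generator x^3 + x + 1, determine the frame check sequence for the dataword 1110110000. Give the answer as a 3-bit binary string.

001

Append 3 zeros: 1110110000000. Divide by 1011 (XOR where the leading bit is 1):
  pos 0: 1110 XOR 1011 = 0101
  pos 1: 1011 XOR 1011 = 0000
  pos 5: 1000 XOR 1011 = 0011
  pos 7: 1100 XOR 1011 = 0111
  pos 8: 1110 XOR 1011 = 0101
  pos 9: 1010 XOR 1011 = 0001
Remainder (last 3 bits) = 001. This is the CRC / FCS.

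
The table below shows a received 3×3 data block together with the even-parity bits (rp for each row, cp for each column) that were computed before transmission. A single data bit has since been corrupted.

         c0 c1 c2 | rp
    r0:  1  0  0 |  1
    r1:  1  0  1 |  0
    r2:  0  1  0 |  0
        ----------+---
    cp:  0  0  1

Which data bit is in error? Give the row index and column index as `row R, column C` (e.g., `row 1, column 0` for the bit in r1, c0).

Recompute each row's even parity and compare to rp:
  r0: data parity 1, sent rp 1 → ok
  r1: data parity 0, sent rp 0 → ok
  r2: data parity 1, sent rp 0 → mismatch
Recompute each column's even parity and compare to cp:
  c0: data parity 0, sent cp 0 → ok
  c1: data parity 1, sent cp 0 → mismatch
  c2: data parity 1, sent cp 1 → ok
Exactly one row (r2) and one column (c1) fail → the flipped bit is at their intersection.

row 2, column 1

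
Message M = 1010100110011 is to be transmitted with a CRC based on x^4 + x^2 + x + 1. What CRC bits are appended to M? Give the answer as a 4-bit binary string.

Append 4 zeros: 10101001100110000. Divide by 10111 (XOR where the leading bit is 1):
  pos 0: 10101 XOR 10111 = 00010
  pos 3: 10001 XOR 10111 = 00110
  pos 5: 11010 XOR 10111 = 01101
  pos 6: 11010 XOR 10111 = 01101
  pos 7: 11011 XOR 10111 = 01100
  pos 8: 11001 XOR 10111 = 01110
  pos 9: 11100 XOR 10111 = 01011
  pos 10: 10110 XOR 10111 = 00001
Remainder (last 4 bits) = 0100. This is the CRC / FCS.

0100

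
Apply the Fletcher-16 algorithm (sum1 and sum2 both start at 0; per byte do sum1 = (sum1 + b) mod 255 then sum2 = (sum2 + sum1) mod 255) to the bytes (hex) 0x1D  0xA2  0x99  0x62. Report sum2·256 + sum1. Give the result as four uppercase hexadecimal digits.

Running sums (mod 255):
  after byte 0 (0x1D): sum1=29, sum2=29
  after byte 1 (0xA2): sum1=191, sum2=220
  after byte 2 (0x99): sum1=89, sum2=54
  after byte 3 (0x62): sum1=187, sum2=241
Checksum = sum2·256 + sum1 = 241·256 + 187 = 61883 = 0xF1BB.

F1BB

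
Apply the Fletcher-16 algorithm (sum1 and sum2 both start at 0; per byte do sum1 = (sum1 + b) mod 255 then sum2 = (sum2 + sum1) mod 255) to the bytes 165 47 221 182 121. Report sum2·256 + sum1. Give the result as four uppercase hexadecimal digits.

Running sums (mod 255):
  after byte 0 (165): sum1=165, sum2=165
  after byte 1 (47): sum1=212, sum2=122
  after byte 2 (221): sum1=178, sum2=45
  after byte 3 (182): sum1=105, sum2=150
  after byte 4 (121): sum1=226, sum2=121
Checksum = sum2·256 + sum1 = 121·256 + 226 = 31202 = 0x79E2.

79E2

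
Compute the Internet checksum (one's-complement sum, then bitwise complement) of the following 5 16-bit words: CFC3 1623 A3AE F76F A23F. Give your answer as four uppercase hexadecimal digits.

DCBA

One's-complement addition (fold any carry out of bit 15 back into bit 0):
  0xCFC3 + 0x1623 = 0x0E5E6
  0xE5E6 + 0xA3AE = 0x18994 → wrap carry → 0x8995
  0x8995 + 0xF76F = 0x18104 → wrap carry → 0x8105
  0x8105 + 0xA23F = 0x12344 → wrap carry → 0x2345
One's-complement sum = 0x2345.
Checksum = ~0x2345 & 0xFFFF = 0xDCBA.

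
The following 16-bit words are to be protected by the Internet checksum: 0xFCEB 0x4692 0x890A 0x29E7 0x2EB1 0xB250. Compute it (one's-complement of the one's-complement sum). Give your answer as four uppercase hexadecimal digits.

One's-complement addition (fold any carry out of bit 15 back into bit 0):
  0xFCEB + 0x4692 = 0x1437D → wrap carry → 0x437E
  0x437E + 0x890A = 0x0CC88
  0xCC88 + 0x29E7 = 0x0F66F
  0xF66F + 0x2EB1 = 0x12520 → wrap carry → 0x2521
  0x2521 + 0xB250 = 0x0D771
One's-complement sum = 0xD771.
Checksum = ~0xD771 & 0xFFFF = 0x288E.

288E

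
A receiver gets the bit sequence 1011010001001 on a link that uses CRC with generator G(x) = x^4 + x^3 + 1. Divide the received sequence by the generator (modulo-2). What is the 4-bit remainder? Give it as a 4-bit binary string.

Modulo-2 division of 1011010001001 by 11001:
  pos 0: 10110 XOR 11001 = 01111
  pos 1: 11111 XOR 11001 = 00110
  pos 3: 11000 XOR 11001 = 00001
  pos 7: 10100 XOR 11001 = 01101
  pos 8: 11011 XOR 11001 = 00010
Remainder = 0010 (nonzero — an error is detected).

0010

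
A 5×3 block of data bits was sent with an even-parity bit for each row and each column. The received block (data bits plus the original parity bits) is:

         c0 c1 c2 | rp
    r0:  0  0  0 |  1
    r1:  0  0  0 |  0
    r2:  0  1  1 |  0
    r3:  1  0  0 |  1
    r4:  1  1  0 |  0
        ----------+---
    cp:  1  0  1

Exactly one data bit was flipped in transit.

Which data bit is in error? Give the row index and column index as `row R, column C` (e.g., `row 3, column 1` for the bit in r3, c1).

Recompute each row's even parity and compare to rp:
  r0: data parity 0, sent rp 1 → mismatch
  r1: data parity 0, sent rp 0 → ok
  r2: data parity 0, sent rp 0 → ok
  r3: data parity 1, sent rp 1 → ok
  r4: data parity 0, sent rp 0 → ok
Recompute each column's even parity and compare to cp:
  c0: data parity 0, sent cp 1 → mismatch
  c1: data parity 0, sent cp 0 → ok
  c2: data parity 1, sent cp 1 → ok
Exactly one row (r0) and one column (c0) fail → the flipped bit is at their intersection.

row 0, column 0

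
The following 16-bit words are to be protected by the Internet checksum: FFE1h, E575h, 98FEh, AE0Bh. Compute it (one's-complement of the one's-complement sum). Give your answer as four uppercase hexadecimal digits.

One's-complement addition (fold any carry out of bit 15 back into bit 0):
  0xFFE1 + 0xE575 = 0x1E556 → wrap carry → 0xE557
  0xE557 + 0x98FE = 0x17E55 → wrap carry → 0x7E56
  0x7E56 + 0xAE0B = 0x12C61 → wrap carry → 0x2C62
One's-complement sum = 0x2C62.
Checksum = ~0x2C62 & 0xFFFF = 0xD39D.

D39D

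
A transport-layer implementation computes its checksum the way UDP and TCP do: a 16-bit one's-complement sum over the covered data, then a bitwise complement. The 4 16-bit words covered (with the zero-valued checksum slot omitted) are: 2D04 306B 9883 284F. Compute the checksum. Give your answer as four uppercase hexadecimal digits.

One's-complement addition (fold any carry out of bit 15 back into bit 0):
  0x2D04 + 0x306B = 0x05D6F
  0x5D6F + 0x9883 = 0x0F5F2
  0xF5F2 + 0x284F = 0x11E41 → wrap carry → 0x1E42
One's-complement sum = 0x1E42.
Checksum = ~0x1E42 & 0xFFFF = 0xE1BD.

E1BD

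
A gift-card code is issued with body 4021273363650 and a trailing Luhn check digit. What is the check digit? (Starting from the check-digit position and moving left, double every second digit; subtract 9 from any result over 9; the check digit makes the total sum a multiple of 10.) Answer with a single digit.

3

Partial digits right→left: 0 5 6 3 6 3 3 7 2 1 2 0 4
Double every second digit counting from the check-digit position (so the 1st, 3rd, 5th, ... of the partial from the right).
  doubled (with −9 where >9): 0 3 3 6 4 4 8 → sum 28
  kept as-is: 5 3 3 7 1 0 → sum 19
Total = 28 + 19 = 47.
Check digit = (10 − (47 mod 10)) mod 10 = 3.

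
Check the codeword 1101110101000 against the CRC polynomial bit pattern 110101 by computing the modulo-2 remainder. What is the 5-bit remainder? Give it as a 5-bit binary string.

01011

Modulo-2 division of 1101110101000 by 110101:
  pos 0: 110111 XOR 110101 = 000010
  pos 4: 100101 XOR 110101 = 010000
  pos 5: 100000 XOR 110101 = 010101
  pos 6: 101010 XOR 110101 = 011111
  pos 7: 111110 XOR 110101 = 001011
Remainder = 01011 (nonzero — an error is detected).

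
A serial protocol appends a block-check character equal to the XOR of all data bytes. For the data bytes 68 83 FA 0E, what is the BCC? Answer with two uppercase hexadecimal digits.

1F

XOR the bytes together:
  start with 0x68
  0x68 ⊕ 0x83 = 0xEB
  0xEB ⊕ 0xFA = 0x11
  0x11 ⊕ 0x0E = 0x1F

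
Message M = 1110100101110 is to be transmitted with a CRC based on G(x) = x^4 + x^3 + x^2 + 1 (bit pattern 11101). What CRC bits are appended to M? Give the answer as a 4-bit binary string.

Append 4 zeros: 11101001011100000. Divide by 11101 (XOR where the leading bit is 1):
  pos 0: 11101 XOR 11101 = 00000
  pos 7: 10111 XOR 11101 = 01010
  pos 8: 10100 XOR 11101 = 01001
  pos 9: 10010 XOR 11101 = 01111
  pos 10: 11110 XOR 11101 = 00011
Remainder (last 4 bits) = 1100. This is the CRC / FCS.

1100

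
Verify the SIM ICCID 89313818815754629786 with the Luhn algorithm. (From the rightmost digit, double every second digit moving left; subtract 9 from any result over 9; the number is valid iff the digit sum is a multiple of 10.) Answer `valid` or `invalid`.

invalid

From the right, keep odd positions and double even positions (subtract 9 from any doubled value over 9):
  doubled (positions 2,4,...): 7 9 3 1 1 7 2 6 6 7 → sum 49
  kept (positions 1,3,...): 6 7 2 4 7 1 8 8 1 9 → sum 53
Total = 102.
102 mod 10 = 2, so the number is invalid.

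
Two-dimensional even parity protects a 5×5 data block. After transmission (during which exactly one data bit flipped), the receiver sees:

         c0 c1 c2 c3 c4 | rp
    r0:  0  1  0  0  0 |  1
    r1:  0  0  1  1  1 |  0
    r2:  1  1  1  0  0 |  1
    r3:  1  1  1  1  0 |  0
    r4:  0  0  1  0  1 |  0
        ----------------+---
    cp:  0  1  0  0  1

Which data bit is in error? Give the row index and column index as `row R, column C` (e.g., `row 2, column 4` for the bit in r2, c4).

row 1, column 4

Recompute each row's even parity and compare to rp:
  r0: data parity 1, sent rp 1 → ok
  r1: data parity 1, sent rp 0 → mismatch
  r2: data parity 1, sent rp 1 → ok
  r3: data parity 0, sent rp 0 → ok
  r4: data parity 0, sent rp 0 → ok
Recompute each column's even parity and compare to cp:
  c0: data parity 0, sent cp 0 → ok
  c1: data parity 1, sent cp 1 → ok
  c2: data parity 0, sent cp 0 → ok
  c3: data parity 0, sent cp 0 → ok
  c4: data parity 0, sent cp 1 → mismatch
Exactly one row (r1) and one column (c4) fail → the flipped bit is at their intersection.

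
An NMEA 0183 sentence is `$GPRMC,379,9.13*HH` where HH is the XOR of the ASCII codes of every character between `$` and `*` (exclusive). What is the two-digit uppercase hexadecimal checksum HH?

XOR the ASCII codes of the payload characters:
  'G' = 0x47 → acc = 0x47
  'P' = 0x50 → acc = 0x17
  'R' = 0x52 → acc = 0x45
  'M' = 0x4D → acc = 0x08
  'C' = 0x43 → acc = 0x4B
  ',' = 0x2C → acc = 0x67
  '3' = 0x33 → acc = 0x54
  '7' = 0x37 → acc = 0x63
  '9' = 0x39 → acc = 0x5A
  ',' = 0x2C → acc = 0x76
  '9' = 0x39 → acc = 0x4F
  '.' = 0x2E → acc = 0x61
  '1' = 0x31 → acc = 0x50
  '3' = 0x33 → acc = 0x63
Checksum = 0x63.

63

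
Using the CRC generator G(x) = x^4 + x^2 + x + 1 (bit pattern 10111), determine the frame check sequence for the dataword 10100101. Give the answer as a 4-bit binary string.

Append 4 zeros: 101001010000. Divide by 10111 (XOR where the leading bit is 1):
  pos 0: 10100 XOR 10111 = 00011
  pos 3: 11101 XOR 10111 = 01010
  pos 4: 10100 XOR 10111 = 00011
  pos 7: 11000 XOR 10111 = 01111
Remainder (last 4 bits) = 1111. This is the CRC / FCS.

1111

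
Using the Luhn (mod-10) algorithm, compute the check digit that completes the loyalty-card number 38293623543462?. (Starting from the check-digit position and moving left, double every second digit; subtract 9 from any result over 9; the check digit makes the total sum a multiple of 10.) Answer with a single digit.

Partial digits right→left: 2 6 4 3 4 5 3 2 6 3 9 2 8 3
Double every second digit counting from the check-digit position (so the 1st, 3rd, 5th, ... of the partial from the right).
  doubled (with −9 where >9): 4 8 8 6 3 9 7 → sum 45
  kept as-is: 6 3 5 2 3 2 3 → sum 24
Total = 45 + 24 = 69.
Check digit = (10 − (69 mod 10)) mod 10 = 1.

1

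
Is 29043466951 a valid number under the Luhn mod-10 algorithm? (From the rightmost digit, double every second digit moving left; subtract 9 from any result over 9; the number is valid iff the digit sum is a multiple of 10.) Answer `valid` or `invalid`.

From the right, keep odd positions and double even positions (subtract 9 from any doubled value over 9):
  doubled (positions 2,4,...): 1 3 8 8 9 → sum 29
  kept (positions 1,3,...): 1 9 6 3 0 2 → sum 21
Total = 50.
50 mod 10 = 0, so the number is valid.

valid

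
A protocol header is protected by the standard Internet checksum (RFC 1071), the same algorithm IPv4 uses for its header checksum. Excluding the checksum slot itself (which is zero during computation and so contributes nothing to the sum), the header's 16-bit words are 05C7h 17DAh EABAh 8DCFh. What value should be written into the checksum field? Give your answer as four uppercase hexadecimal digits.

69D4

One's-complement addition (fold any carry out of bit 15 back into bit 0):
  0x05C7 + 0x17DA = 0x01DA1
  0x1DA1 + 0xEABA = 0x1085B → wrap carry → 0x085C
  0x085C + 0x8DCF = 0x0962B
One's-complement sum = 0x962B.
Checksum = ~0x962B & 0xFFFF = 0x69D4.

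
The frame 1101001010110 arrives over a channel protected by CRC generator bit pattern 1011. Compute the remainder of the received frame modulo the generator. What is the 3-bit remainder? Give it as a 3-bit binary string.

000

Modulo-2 division of 1101001010110 by 1011:
  pos 0: 1101 XOR 1011 = 0110
  pos 1: 1100 XOR 1011 = 0111
  pos 2: 1110 XOR 1011 = 0101
  pos 3: 1011 XOR 1011 = 0000
  pos 8: 1011 XOR 1011 = 0000
Remainder = 000 (zero — the frame passes the CRC check).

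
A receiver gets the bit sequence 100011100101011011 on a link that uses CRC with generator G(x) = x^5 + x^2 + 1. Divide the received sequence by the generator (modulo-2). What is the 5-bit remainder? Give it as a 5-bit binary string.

Modulo-2 division of 100011100101011011 by 100101:
  pos 0: 100011 XOR 100101 = 000110
  pos 3: 110100 XOR 100101 = 010001
  pos 4: 100011 XOR 100101 = 000110
  pos 7: 110010 XOR 100101 = 010111
  pos 8: 101111 XOR 100101 = 001010
  pos 10: 101010 XOR 100101 = 001111
  pos 12: 111111 XOR 100101 = 011010
Remainder = 11010 (nonzero — an error is detected).

11010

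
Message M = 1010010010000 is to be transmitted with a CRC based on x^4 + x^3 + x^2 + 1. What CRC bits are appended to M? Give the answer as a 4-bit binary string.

Append 4 zeros: 10100100100000000. Divide by 11101 (XOR where the leading bit is 1):
  pos 0: 10100 XOR 11101 = 01001
  pos 1: 10011 XOR 11101 = 01110
  pos 2: 11100 XOR 11101 = 00001
  pos 6: 10100 XOR 11101 = 01001
  pos 7: 10010 XOR 11101 = 01111
  pos 8: 11110 XOR 11101 = 00011
  pos 11: 11000 XOR 11101 = 00101
Remainder (last 4 bits) = 1010. This is the CRC / FCS.

1010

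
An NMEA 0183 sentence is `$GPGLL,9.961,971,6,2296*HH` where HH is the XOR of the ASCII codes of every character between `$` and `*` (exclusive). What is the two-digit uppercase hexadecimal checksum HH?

XOR the ASCII codes of the payload characters:
  'G' = 0x47 → acc = 0x47
  'P' = 0x50 → acc = 0x17
  'G' = 0x47 → acc = 0x50
  'L' = 0x4C → acc = 0x1C
  'L' = 0x4C → acc = 0x50
  ',' = 0x2C → acc = 0x7C
  '9' = 0x39 → acc = 0x45
  '.' = 0x2E → acc = 0x6B
  '9' = 0x39 → acc = 0x52
  '6' = 0x36 → acc = 0x64
  '1' = 0x31 → acc = 0x55
  ',' = 0x2C → acc = 0x79
  '9' = 0x39 → acc = 0x40
  '7' = 0x37 → acc = 0x77
  '1' = 0x31 → acc = 0x46
  ',' = 0x2C → acc = 0x6A
  '6' = 0x36 → acc = 0x5C
  ',' = 0x2C → acc = 0x70
  '2' = 0x32 → acc = 0x42
  '2' = 0x32 → acc = 0x70
  '9' = 0x39 → acc = 0x49
  '6' = 0x36 → acc = 0x7F
Checksum = 0x7F.

7F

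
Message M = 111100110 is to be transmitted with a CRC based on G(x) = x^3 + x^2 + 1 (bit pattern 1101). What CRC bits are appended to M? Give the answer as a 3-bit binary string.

Append 3 zeros: 111100110000. Divide by 1101 (XOR where the leading bit is 1):
  pos 0: 1111 XOR 1101 = 0010
  pos 2: 1000 XOR 1101 = 0101
  pos 3: 1011 XOR 1101 = 0110
  pos 4: 1101 XOR 1101 = 0000
Remainder (last 3 bits) = 000. This is the CRC / FCS.

000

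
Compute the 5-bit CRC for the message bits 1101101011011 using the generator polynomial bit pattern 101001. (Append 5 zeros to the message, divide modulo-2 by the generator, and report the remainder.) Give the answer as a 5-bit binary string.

Append 5 zeros: 110110101101100000. Divide by 101001 (XOR where the leading bit is 1):
  pos 0: 110110 XOR 101001 = 011111
  pos 1: 111111 XOR 101001 = 010110
  pos 2: 101100 XOR 101001 = 000101
  pos 5: 101110 XOR 101001 = 000111
  pos 8: 111110 XOR 101001 = 010111
  pos 9: 101110 XOR 101001 = 000111
  pos 12: 111000 XOR 101001 = 010001
Remainder (last 5 bits) = 10001. This is the CRC / FCS.

10001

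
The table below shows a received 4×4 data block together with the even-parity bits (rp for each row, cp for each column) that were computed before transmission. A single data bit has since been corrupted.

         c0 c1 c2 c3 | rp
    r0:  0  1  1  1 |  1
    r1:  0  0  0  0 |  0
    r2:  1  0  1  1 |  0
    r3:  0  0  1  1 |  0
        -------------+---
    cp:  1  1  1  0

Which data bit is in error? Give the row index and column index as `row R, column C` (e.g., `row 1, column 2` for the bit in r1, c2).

row 2, column 3

Recompute each row's even parity and compare to rp:
  r0: data parity 1, sent rp 1 → ok
  r1: data parity 0, sent rp 0 → ok
  r2: data parity 1, sent rp 0 → mismatch
  r3: data parity 0, sent rp 0 → ok
Recompute each column's even parity and compare to cp:
  c0: data parity 1, sent cp 1 → ok
  c1: data parity 1, sent cp 1 → ok
  c2: data parity 1, sent cp 1 → ok
  c3: data parity 1, sent cp 0 → mismatch
Exactly one row (r2) and one column (c3) fail → the flipped bit is at their intersection.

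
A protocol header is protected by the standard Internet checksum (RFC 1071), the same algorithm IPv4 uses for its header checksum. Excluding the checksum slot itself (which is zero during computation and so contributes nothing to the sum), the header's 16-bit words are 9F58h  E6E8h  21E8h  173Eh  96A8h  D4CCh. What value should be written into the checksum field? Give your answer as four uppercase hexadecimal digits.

One's-complement addition (fold any carry out of bit 15 back into bit 0):
  0x9F58 + 0xE6E8 = 0x18640 → wrap carry → 0x8641
  0x8641 + 0x21E8 = 0x0A829
  0xA829 + 0x173E = 0x0BF67
  0xBF67 + 0x96A8 = 0x1560F → wrap carry → 0x5610
  0x5610 + 0xD4CC = 0x12ADC → wrap carry → 0x2ADD
One's-complement sum = 0x2ADD.
Checksum = ~0x2ADD & 0xFFFF = 0xD522.

D522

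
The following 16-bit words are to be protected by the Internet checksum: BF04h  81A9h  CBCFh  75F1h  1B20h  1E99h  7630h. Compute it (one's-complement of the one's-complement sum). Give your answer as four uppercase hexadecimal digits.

One's-complement addition (fold any carry out of bit 15 back into bit 0):
  0xBF04 + 0x81A9 = 0x140AD → wrap carry → 0x40AE
  0x40AE + 0xCBCF = 0x10C7D → wrap carry → 0x0C7E
  0x0C7E + 0x75F1 = 0x0826F
  0x826F + 0x1B20 = 0x09D8F
  0x9D8F + 0x1E99 = 0x0BC28
  0xBC28 + 0x7630 = 0x13258 → wrap carry → 0x3259
One's-complement sum = 0x3259.
Checksum = ~0x3259 & 0xFFFF = 0xCDA6.

CDA6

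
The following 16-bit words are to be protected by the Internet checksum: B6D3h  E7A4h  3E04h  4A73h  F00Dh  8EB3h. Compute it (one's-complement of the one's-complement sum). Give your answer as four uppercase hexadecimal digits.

One's-complement addition (fold any carry out of bit 15 back into bit 0):
  0xB6D3 + 0xE7A4 = 0x19E77 → wrap carry → 0x9E78
  0x9E78 + 0x3E04 = 0x0DC7C
  0xDC7C + 0x4A73 = 0x126EF → wrap carry → 0x26F0
  0x26F0 + 0xF00D = 0x116FD → wrap carry → 0x16FE
  0x16FE + 0x8EB3 = 0x0A5B1
One's-complement sum = 0xA5B1.
Checksum = ~0xA5B1 & 0xFFFF = 0x5A4E.

5A4E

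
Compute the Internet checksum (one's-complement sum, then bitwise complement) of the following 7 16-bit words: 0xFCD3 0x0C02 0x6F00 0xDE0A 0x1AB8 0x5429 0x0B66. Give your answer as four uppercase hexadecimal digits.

One's-complement addition (fold any carry out of bit 15 back into bit 0):
  0xFCD3 + 0x0C02 = 0x108D5 → wrap carry → 0x08D6
  0x08D6 + 0x6F00 = 0x077D6
  0x77D6 + 0xDE0A = 0x155E0 → wrap carry → 0x55E1
  0x55E1 + 0x1AB8 = 0x07099
  0x7099 + 0x5429 = 0x0C4C2
  0xC4C2 + 0x0B66 = 0x0D028
One's-complement sum = 0xD028.
Checksum = ~0xD028 & 0xFFFF = 0x2FD7.

2FD7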